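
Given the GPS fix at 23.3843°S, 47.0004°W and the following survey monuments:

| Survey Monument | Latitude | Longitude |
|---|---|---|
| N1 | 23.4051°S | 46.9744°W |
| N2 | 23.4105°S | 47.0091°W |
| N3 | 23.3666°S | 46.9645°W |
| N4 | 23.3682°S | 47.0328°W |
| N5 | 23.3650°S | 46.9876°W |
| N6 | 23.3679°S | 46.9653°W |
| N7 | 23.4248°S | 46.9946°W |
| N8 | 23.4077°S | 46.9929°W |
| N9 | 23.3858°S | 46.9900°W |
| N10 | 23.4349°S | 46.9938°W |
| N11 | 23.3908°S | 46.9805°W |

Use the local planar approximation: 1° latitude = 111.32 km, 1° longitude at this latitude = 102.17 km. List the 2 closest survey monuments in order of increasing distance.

Distances from 23.3843°S, 47.0004°W:
N1: √((-0.0208·111.32)² + (0.0260·102.17)²) = √(5.361336 + 7.056567) = 3.5239 km
N2: √((-0.0262·111.32)² + (-0.0087·102.17)²) = √(8.506462 + 0.790106) = 3.0490 km
N3: √((0.0177·111.32)² + (0.0359·102.17)²) = √(3.882334 + 13.453512) = 4.1636 km
N4: √((0.0161·111.32)² + (-0.0324·102.17)²) = √(3.212167 + 10.958139) = 3.7643 km
N5: √((0.0193·111.32)² + (0.0128·102.17)²) = √(4.615949 + 1.710278) = 2.5152 km
N6: √((0.0164·111.32)² + (0.0351·102.17)²) = √(3.332991 + 12.860594) = 4.0241 km
N7: √((-0.0405·111.32)² + (0.0058·102.17)²) = √(20.326212 + 0.351158) = 4.5472 km
N8: √((-0.0234·111.32)² + (0.0075·102.17)²) = √(6.785441 + 0.587177) = 2.7153 km
N9: √((-0.0015·111.32)² + (0.0104·102.17)²) = √(0.027882 + 1.129051) = 1.0756 km
N10: √((-0.0506·111.32)² + (0.0066·102.17)²) = √(31.728346 + 0.454710) = 5.6730 km
N11: √((-0.0065·111.32)² + (0.0199·102.17)²) = √(0.523568 + 4.133833) = 2.1581 km
Sorted: N9 (1.0756 km) < N11 (2.1581 km) < N5 (2.5152 km) < N8 (2.7153 km) < …

N9, N11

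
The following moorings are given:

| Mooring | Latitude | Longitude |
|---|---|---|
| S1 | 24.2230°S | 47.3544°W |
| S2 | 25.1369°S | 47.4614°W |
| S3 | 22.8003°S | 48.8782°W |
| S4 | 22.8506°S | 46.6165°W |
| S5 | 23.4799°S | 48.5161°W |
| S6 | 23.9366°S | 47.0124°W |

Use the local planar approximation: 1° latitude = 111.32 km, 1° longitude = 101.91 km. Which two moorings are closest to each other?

S1 and S6

Pairwise distances:
S1–S2: 102.3181 km
S1–S3: 221.8057 km
S1–S4: 170.2801 km
S1–S5: 144.4259 km
S1–S6: 47.2357 km
S2–S3: 297.4974 km
S2–S4: 268.6813 km
S2–S5: 213.4886 km
S2–S6: 141.2351 km
S3–S4: 230.5579 km
S3–S5: 84.1731 km
S3–S6: 228.3749 km
S4–S5: 205.8736 km
S4–S6: 127.4483 km
S5–S6: 161.4553 km
Closest pair: S1–S6 at 47.2357 km.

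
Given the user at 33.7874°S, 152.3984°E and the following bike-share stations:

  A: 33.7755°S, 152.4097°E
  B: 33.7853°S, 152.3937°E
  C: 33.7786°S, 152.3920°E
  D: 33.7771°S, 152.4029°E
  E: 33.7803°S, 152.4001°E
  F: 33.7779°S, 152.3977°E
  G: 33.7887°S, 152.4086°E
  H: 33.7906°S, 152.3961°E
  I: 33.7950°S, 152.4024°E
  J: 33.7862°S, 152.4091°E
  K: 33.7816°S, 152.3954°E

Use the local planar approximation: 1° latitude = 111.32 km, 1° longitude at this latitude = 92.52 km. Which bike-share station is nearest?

Distances from 33.7874°S, 152.3984°E:
A: 1.6876 km
B: 0.4937 km
C: 1.1447 km
D: 1.2198 km
E: 0.8059 km
F: 1.0595 km
G: 0.9547 km
H: 0.4149 km
I: 0.9234 km
J: 0.9989 km
K: 0.7028 km
Minimum: H at 0.4149 km.

H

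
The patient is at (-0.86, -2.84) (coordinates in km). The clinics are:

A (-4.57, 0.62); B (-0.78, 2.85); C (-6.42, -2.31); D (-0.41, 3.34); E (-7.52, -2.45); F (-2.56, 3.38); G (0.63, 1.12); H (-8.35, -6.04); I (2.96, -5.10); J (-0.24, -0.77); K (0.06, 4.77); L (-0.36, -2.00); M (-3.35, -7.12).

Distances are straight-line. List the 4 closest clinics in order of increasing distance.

Distances from (-0.86, -2.84):
A: 5.07 km
B: 5.69 km
C: 5.59 km
D: 6.20 km
E: 6.67 km
F: 6.45 km
G: 4.23 km
H: 8.14 km
I: 4.44 km
J: 2.16 km
K: 7.67 km
L: 0.98 km
M: 4.95 km
Sorted: L (0.98 km) < J (2.16 km) < G (4.23 km) < I (4.44 km) < M (4.95 km) < A (5.07 km) < …

L, J, G, I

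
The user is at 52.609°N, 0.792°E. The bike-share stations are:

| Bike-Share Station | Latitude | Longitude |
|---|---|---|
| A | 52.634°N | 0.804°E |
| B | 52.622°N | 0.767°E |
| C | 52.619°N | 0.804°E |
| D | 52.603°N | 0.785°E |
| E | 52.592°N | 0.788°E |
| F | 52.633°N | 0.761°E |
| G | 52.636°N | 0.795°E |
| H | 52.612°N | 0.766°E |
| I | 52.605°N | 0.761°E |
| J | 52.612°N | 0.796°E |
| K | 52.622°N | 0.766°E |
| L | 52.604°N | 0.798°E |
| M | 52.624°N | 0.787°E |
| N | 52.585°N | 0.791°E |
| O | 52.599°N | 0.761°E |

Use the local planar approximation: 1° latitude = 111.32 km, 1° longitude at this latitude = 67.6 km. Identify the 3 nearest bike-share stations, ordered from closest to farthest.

J, L, D

Distances from 52.609°N, 0.792°E:
A: 2.899 km
B: 2.225 km
C: 1.377 km
D: 0.819 km
E: 1.912 km
F: 3.395 km
G: 3.012 km
H: 1.789 km
I: 2.142 km
J: 0.430 km
K: 2.277 km
L: 0.689 km
M: 1.704 km
N: 2.673 km
O: 2.373 km
Sorted: J (0.430 km) < L (0.689 km) < D (0.819 km) < C (1.377 km) < M (1.704 km) < …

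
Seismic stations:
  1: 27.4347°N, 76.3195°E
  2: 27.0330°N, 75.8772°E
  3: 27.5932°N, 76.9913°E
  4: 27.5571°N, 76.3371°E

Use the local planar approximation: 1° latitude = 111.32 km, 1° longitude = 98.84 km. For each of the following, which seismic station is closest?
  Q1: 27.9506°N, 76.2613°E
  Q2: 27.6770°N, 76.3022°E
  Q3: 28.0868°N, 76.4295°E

Q1→4; Q2→4; Q3→4

Q1 at 27.9506°N, 76.2613°E:
  1: √((-0.5159·111.32)² + (0.0582·98.84)²) = √(3298.203522 + 33.091118) = 57.7174 km
  2: √((-0.9176·111.32)² + (-0.3841·98.84)²) = √(10434.057005 + 1441.299008) = 108.9741 km
  3: √((-0.3574·111.32)² + (0.7300·98.84)²) = √(1582.907335 + 5206.084270) = 82.3953 km
  4: √((-0.3935·111.32)² + (0.0758·98.84)²) = √(1918.827212 + 56.131143) = 44.4405 km
  → nearest: 4 (44.4405 km)
Q2 at 27.6770°N, 76.3022°E:
  1: √((-0.2423·111.32)² + (0.0173·98.84)²) = √(727.533882 + 2.923867) = 27.0270 km
  2: √((-0.6440·111.32)² + (-0.4250·98.84)²) = √(5139.467570 + 1764.588049) = 83.0906 km
  3: √((-0.0838·111.32)² + (0.6891·98.84)²) = √(87.023076 + 4639.059826) = 68.7465 km
  4: √((-0.1199·111.32)² + (0.0349·98.84)²) = √(178.149563 + 11.899161) = 13.7858 km
  → nearest: 4 (13.7858 km)
Q3 at 28.0868°N, 76.4295°E:
  1: √((-0.6521·111.32)² + (-0.1100·98.84)²) = √(5269.565362 + 118.209082) = 73.4015 km
  2: √((-1.0538·111.32)² + (-0.5523·98.84)²) = √(13761.405235 + 2979.995168) = 129.3886 km
  3: √((-0.4936·111.32)² + (0.5618·98.84)²) = √(3019.233471 + 3083.393434) = 78.1193 km
  4: √((-0.5297·111.32)² + (-0.0924·98.84)²) = √(3477.013214 + 83.408328) = 59.6693 km
  → nearest: 4 (59.6693 km)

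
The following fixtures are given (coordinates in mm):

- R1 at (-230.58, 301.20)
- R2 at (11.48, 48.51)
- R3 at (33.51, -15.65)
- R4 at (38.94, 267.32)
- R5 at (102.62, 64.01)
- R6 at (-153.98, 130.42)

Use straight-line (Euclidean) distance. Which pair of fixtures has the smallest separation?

Pairwise distances:
R1–R2: √((242.06)² + (-252.69)²) = √(58593.0436 + 63852.2361) = 349.92 mm
R1–R3: √((264.09)² + (-316.85)²) = √(69743.5281 + 100393.9225) = 412.48 mm
R1–R4: √((269.52)² + (-33.88)²) = √(72641.0304 + 1147.8544) = 271.64 mm
R1–R5: √((333.20)² + (-237.19)²) = √(111022.2400 + 56259.0961) = 409.00 mm
R1–R6: √((76.60)² + (-170.78)²) = √(5867.5600 + 29165.8084) = 187.17 mm
R2–R3: √((22.03)² + (-64.16)²) = √(485.3209 + 4116.5056) = 67.84 mm
R2–R4: √((27.46)² + (218.81)²) = √(754.0516 + 47877.8161) = 220.53 mm
R2–R5: √((91.14)² + (15.50)²) = √(8306.4996 + 240.2500) = 92.45 mm
R2–R6: √((-165.46)² + (81.91)²) = √(27377.0116 + 6709.2481) = 184.62 mm
R3–R4: √((5.43)² + (282.97)²) = √(29.4849 + 80072.0209) = 283.02 mm
R3–R5: √((69.11)² + (79.66)²) = √(4776.1921 + 6345.7156) = 105.46 mm
R3–R6: √((-187.49)² + (146.07)²) = √(35152.5001 + 21336.4449) = 237.67 mm
R4–R5: √((63.68)² + (-203.31)²) = √(4055.1424 + 41334.9561) = 213.05 mm
R4–R6: √((-192.92)² + (-136.90)²) = √(37218.1264 + 18741.6100) = 236.56 mm
R5–R6: √((-256.60)² + (66.41)²) = √(65843.5600 + 4410.2881) = 265.05 mm
Closest pair: R2–R3 at 67.84 mm.

R2 and R3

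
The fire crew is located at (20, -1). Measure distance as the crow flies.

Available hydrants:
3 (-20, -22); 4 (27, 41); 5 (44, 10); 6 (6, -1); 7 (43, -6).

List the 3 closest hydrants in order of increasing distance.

Distances from (20, -1):
3: √((-40)² + (-21)²) = √(1600.000 + 441.000) = 45.2
4: √((7)² + (42)²) = √(49.000 + 1764.000) = 42.6
5: √((24)² + (11)²) = √(576.000 + 121.000) = 26.4
6: √((-14)² + (0)²) = √(196.000 + 0.000) = 14.0
7: √((23)² + (-5)²) = √(529.000 + 25.000) = 23.5
Sorted: 6 (14.0) < 7 (23.5) < 5 (26.4) < 4 (42.6) < 3 (45.2)

6, 7, 5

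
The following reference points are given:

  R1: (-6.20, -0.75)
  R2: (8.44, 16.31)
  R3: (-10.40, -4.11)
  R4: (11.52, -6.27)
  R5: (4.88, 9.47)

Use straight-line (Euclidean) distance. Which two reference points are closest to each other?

Pairwise distances:
R1–R3: 5.38
R2–R5: 7.71
R1–R5: 15.07
R4–R5: 17.08
R1–R4: 18.56
R3–R5: 20.44
R3–R4: 22.03
R1–R2: 22.48
R2–R4: 22.79
R2–R3: 27.78
Closest pair: R1–R3 at 5.38.

R1 and R3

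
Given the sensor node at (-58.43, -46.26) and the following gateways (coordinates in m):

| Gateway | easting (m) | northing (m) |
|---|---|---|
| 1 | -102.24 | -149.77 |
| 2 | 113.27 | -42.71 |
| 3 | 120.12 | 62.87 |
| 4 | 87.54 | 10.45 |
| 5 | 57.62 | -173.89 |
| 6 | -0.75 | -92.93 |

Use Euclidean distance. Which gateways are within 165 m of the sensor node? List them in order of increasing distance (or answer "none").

6, 1, 4

Distances from (-58.43, -46.26):
1: √((-43.81)² + (-103.51)²) = √(1919.3161 + 10714.3201) = 112.40 m
2: √((171.70)² + (3.55)²) = √(29480.8900 + 12.6025) = 171.74 m
3: √((178.55)² + (109.13)²) = √(31880.1025 + 11909.3569) = 209.26 m
4: √((145.97)² + (56.71)²) = √(21307.2409 + 3216.0241) = 156.60 m
5: √((116.05)² + (-127.63)²) = √(13467.6025 + 16289.4169) = 172.50 m
6: √((57.68)² + (-46.67)²) = √(3326.9824 + 2178.0889) = 74.20 m
Threshold 165 m: 6 (74.20 m), 1 (112.40 m), 4 (156.60 m) are within range.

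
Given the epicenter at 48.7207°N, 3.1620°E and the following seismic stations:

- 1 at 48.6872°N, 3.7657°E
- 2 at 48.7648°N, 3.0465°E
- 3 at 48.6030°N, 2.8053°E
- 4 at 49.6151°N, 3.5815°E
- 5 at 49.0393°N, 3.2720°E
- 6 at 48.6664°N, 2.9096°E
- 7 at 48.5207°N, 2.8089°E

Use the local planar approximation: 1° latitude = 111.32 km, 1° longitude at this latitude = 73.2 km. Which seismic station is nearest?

2

Distances from 48.7207°N, 3.1620°E:
1: 44.3479 km
2: 9.7765 km
3: 29.2135 km
4: 104.1924 km
5: 36.3691 km
6: 19.4394 km
7: 34.1138 km
Minimum: 2 at 9.7765 km.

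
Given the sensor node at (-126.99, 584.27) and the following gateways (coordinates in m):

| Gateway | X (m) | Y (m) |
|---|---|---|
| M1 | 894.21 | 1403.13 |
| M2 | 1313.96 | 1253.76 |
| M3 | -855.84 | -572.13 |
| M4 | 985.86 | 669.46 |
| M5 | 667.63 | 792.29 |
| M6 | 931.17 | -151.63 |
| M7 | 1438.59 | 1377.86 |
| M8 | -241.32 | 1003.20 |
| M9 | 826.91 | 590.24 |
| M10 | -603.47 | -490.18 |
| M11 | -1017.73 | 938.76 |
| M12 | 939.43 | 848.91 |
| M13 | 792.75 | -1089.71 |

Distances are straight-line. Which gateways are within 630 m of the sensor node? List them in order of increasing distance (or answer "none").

M8

Distances from (-126.99, 584.27):
M1: √((1021.20)² + (818.86)²) = √(1042849.4400 + 670531.6996) = 1308.96 m
M2: √((1440.95)² + (669.49)²) = √(2076336.9025 + 448216.8601) = 1588.88 m
M3: √((-728.85)² + (-1156.40)²) = √(531222.3225 + 1337260.9600) = 1366.92 m
M4: √((1112.85)² + (85.19)²) = √(1238435.1225 + 7257.3361) = 1116.11 m
M5: √((794.62)² + (208.02)²) = √(631420.9444 + 43272.3204) = 821.40 m
M6: √((1058.16)² + (-735.90)²) = √(1119702.5856 + 541548.8100) = 1288.90 m
M7: √((1565.58)² + (793.59)²) = √(2451040.7364 + 629785.0881) = 1755.23 m
M8: √((-114.33)² + (418.93)²) = √(13071.3489 + 175502.3449) = 434.25 m
M9: √((953.90)² + (5.97)²) = √(909925.2100 + 35.6409) = 953.92 m
M10: √((-476.48)² + (-1074.45)²) = √(227033.1904 + 1154442.8025) = 1175.36 m
M11: √((-890.74)² + (354.49)²) = √(793417.7476 + 125663.1601) = 958.69 m
M12: √((1066.42)² + (264.64)²) = √(1137251.6164 + 70034.3296) = 1098.77 m
M13: √((919.74)² + (-1673.98)²) = √(845921.6676 + 2802209.0404) = 1910.01 m
Threshold 630 m: M8 (434.25 m) is within range.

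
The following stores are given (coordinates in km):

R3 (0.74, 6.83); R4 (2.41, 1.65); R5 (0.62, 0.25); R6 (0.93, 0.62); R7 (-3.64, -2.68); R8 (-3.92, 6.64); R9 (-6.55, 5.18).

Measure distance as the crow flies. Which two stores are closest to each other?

Pairwise distances:
R3–R4: 5.44 km
R3–R5: 6.58 km
R3–R6: 6.21 km
R3–R7: 10.47 km
R3–R8: 4.66 km
R3–R9: 7.47 km
R4–R5: 2.27 km
R4–R6: 1.80 km
R4–R7: 7.44 km
R4–R8: 8.06 km
R4–R9: 9.63 km
R5–R6: 0.48 km
R5–R7: 5.17 km
R5–R8: 7.84 km
R5–R9: 8.70 km
R6–R7: 5.64 km
R6–R8: 7.73 km
R6–R9: 8.76 km
R7–R8: 9.32 km
R7–R9: 8.38 km
R8–R9: 3.01 km
Closest pair: R5–R6 at 0.48 km.

R5 and R6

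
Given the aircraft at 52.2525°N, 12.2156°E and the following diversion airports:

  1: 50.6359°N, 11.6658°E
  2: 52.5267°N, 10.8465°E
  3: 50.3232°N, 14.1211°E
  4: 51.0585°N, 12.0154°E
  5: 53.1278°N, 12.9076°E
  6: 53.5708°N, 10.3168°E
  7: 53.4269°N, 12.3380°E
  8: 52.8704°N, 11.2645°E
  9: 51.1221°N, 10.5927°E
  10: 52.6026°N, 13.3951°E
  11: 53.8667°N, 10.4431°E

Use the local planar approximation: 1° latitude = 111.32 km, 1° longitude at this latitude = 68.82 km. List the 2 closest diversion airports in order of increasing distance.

Distances from 52.2525°N, 12.2156°E:
1: √((-1.6166·111.32)² + (-0.5498·68.82)²) = √(32385.569927 + 1431.656428) = 183.8946 km
2: √((0.2742·111.32)² + (-1.3691·68.82)²) = √(931.711157 + 8877.683901) = 99.0424 km
3: √((-1.9293·111.32)² + (1.9055·68.82)²) = √(46126.013729 + 17196.784255) = 251.6402 km
4: √((-1.1940·111.32)² + (-0.2002·68.82)²) = √(17666.684323 + 189.826781) = 133.6283 km
5: √((0.8753·111.32)² + (0.6920·68.82)²) = √(9494.241015 + 2267.992037) = 108.4538 km
6: √((1.3183·111.32)² + (-1.8988·68.82)²) = √(21536.488796 + 17076.064347) = 196.5008 km
7: √((1.1744·111.32)² + (0.1224·68.82)²) = √(17091.433141 + 70.956498) = 131.0053 km
8: √((0.6179·111.32)² + (-0.9511·68.82)²) = √(4731.325049 + 4284.318014) = 94.9507 km
9: √((-1.1304·111.32)² + (-1.6229·68.82)²) = √(15834.731110 + 12474.204430) = 168.2526 km
10: √((0.3501·111.32)² + (1.1795·68.82)²) = √(1518.905018 + 6589.086775) = 90.0444 km
11: √((1.6142·111.32)² + (-1.7725·68.82)²) = √(32289.482246 + 14879.962074) = 217.1853 km
Sorted: 10 (90.0444 km) < 8 (94.9507 km) < 2 (99.0424 km) < 5 (108.4538 km) < …

10, 8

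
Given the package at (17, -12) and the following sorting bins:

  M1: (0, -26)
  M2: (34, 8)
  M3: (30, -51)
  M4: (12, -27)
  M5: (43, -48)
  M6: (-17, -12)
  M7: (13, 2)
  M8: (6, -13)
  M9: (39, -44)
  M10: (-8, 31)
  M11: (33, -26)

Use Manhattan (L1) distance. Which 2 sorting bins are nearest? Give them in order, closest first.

M8, M7

Distances from (17, -12):
M1: 31
M2: 37
M3: 52
M4: 20
M5: 62
M6: 34
M7: 18
M8: 12
M9: 54
M10: 68
M11: 30
Sorted: M8 (12) < M7 (18) < M4 (20) < M11 (30) < …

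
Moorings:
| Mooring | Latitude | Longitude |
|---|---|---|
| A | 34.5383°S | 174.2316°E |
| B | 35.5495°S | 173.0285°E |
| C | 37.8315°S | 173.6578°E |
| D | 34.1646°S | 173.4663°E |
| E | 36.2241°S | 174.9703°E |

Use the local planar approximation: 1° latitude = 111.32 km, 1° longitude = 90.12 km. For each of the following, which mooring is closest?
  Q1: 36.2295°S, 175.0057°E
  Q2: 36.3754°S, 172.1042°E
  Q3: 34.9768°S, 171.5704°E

Q1→E; Q2→B; Q3→B

Q1 at 36.2295°S, 175.0057°E:
  A: √((1.6912·111.32)² + (-0.7741·90.12)²) = √(35443.478283 + 4866.721575) = 200.7740 km
  B: √((0.6800·111.32)² + (-1.9772·90.12)²) = √(5730.126646 + 31749.988307) = 193.5978 km
  C: √((-1.6020·111.32)² + (-1.3479·90.12)²) = √(31803.243824 + 14755.628507) = 215.7751 km
  D: √((2.0649·111.32)² + (-1.5394·90.12)²) = √(52837.765595 + 19246.214891) = 268.4846 km
  E: √((0.0054·111.32)² + (-0.0354·90.12)²) = √(0.361355 + 10.177682) = 3.2464 km
  → nearest: E (3.2464 km)
Q2 at 36.3754°S, 172.1042°E:
  A: √((1.8371·111.32)² + (2.1274·90.12)²) = √(41822.692584 + 36757.052272) = 280.3208 km
  B: √((0.8259·111.32)² + (0.9243·90.12)²) = √(8452.814290 + 6938.542810) = 124.0619 km
  C: √((-1.4561·111.32)² + (1.5536·90.12)²) = √(26274.157507 + 19602.921069) = 214.1894 km
  D: √((2.2108·111.32)² + (1.3621·90.12)²) = √(60568.289242 + 15068.164472) = 275.0208 km
  E: √((0.1513·111.32)² + (2.8661·90.12)²) = √(283.677082 + 66715.238721) = 258.8415 km
  → nearest: B (124.0619 km)
Q3 at 34.9768°S, 171.5704°E:
  A: √((0.4385·111.32)² + (2.6612·90.12)²) = √(2382.789023 + 57517.154930) = 244.7447 km
  B: √((-0.5727·111.32)² + (1.4581·90.12)²) = √(4064.440419 + 17267.003857) = 146.0529 km
  C: √((-2.8547·111.32)² + (2.0874·90.12)²) = √(100987.435881 + 35387.813057) = 369.2902 km
  D: √((0.8122·111.32)² + (1.8959·90.12)²) = √(8174.710202 + 29192.629756) = 193.3063 km
  E: √((-1.2473·111.32)² + (3.3999·90.12)²) = √(19279.165878 + 93880.339847) = 336.3919 km
  → nearest: B (146.0529 km)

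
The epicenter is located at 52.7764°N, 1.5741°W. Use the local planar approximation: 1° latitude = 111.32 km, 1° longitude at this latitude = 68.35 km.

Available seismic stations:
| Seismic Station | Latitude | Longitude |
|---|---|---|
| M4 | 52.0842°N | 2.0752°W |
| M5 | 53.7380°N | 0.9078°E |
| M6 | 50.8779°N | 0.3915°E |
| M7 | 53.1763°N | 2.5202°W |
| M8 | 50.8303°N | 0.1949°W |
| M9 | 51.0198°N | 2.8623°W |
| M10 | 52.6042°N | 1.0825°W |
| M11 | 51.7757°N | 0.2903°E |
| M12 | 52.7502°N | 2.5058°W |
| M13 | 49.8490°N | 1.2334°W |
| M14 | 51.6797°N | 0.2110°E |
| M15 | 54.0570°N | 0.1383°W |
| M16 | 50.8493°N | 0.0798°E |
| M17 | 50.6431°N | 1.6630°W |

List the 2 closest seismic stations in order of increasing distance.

Distances from 52.7764°N, 1.5741°W:
M4: 84.3247 km
M5: 200.5884 km
M6: 250.4289 km
M7: 78.5075 km
M8: 236.2612 km
M9: 214.4534 km
M10: 38.6844 km
M11: 169.2582 km
M12: 63.7484 km
M13: 326.7091 km
M14: 172.6021 km
M15: 173.0699 km
M16: 242.4868 km
M17: 237.5567 km
Sorted: M10 (38.6844 km) < M12 (63.7484 km) < M7 (78.5075 km) < M4 (84.3247 km) < …

M10, M12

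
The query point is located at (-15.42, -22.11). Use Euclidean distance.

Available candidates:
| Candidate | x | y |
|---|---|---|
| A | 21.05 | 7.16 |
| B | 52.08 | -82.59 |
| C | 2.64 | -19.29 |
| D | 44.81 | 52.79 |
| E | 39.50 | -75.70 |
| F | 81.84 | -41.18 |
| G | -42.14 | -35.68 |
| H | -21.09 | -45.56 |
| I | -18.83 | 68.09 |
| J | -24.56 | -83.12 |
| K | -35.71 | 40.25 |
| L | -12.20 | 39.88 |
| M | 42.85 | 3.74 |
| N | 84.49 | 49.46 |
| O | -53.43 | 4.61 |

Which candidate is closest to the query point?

C

Distances from (-15.42, -22.11):
A: √((36.47)² + (29.27)²) = √(1330.0609 + 856.7329) = 46.76
B: √((67.50)² + (-60.48)²) = √(4556.2500 + 3657.8304) = 90.63
C: √((18.06)² + (2.82)²) = √(326.1636 + 7.9524) = 18.28
D: √((60.23)² + (74.90)²) = √(3627.6529 + 5610.0100) = 96.11
E: √((54.92)² + (-53.59)²) = √(3016.2064 + 2871.8881) = 76.73
F: √((97.26)² + (-19.07)²) = √(9459.5076 + 363.6649) = 99.11
G: √((-26.72)² + (-13.57)²) = √(713.9584 + 184.1449) = 29.97
H: √((-5.67)² + (-23.45)²) = √(32.1489 + 549.9025) = 24.13
I: √((-3.41)² + (90.20)²) = √(11.6281 + 8136.0400) = 90.26
J: √((-9.14)² + (-61.01)²) = √(83.5396 + 3722.2201) = 61.69
K: √((-20.29)² + (62.36)²) = √(411.6841 + 3888.7696) = 65.58
L: √((3.22)² + (61.99)²) = √(10.3684 + 3842.7601) = 62.07
M: √((58.27)² + (25.85)²) = √(3395.3929 + 668.2225) = 63.75
N: √((99.91)² + (71.57)²) = √(9982.0081 + 5122.2649) = 122.90
O: √((-38.01)² + (26.72)²) = √(1444.7601 + 713.9584) = 46.46
Minimum: C at 18.28.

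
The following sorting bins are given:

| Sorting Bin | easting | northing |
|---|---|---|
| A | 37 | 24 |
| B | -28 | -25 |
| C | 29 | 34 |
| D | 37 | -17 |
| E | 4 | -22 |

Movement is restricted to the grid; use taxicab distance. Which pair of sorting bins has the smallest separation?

A and C

Pairwise distances:
A–B: |-65| + |-49| = 65 + 49 = 114
A–C: |-8| + |10| = 8 + 10 = 18
A–D: |0| + |-41| = 0 + 41 = 41
A–E: |-33| + |-46| = 33 + 46 = 79
B–C: |57| + |59| = 57 + 59 = 116
B–D: |65| + |8| = 65 + 8 = 73
B–E: |32| + |3| = 32 + 3 = 35
C–D: |8| + |-51| = 8 + 51 = 59
C–E: |-25| + |-56| = 25 + 56 = 81
D–E: |-33| + |-5| = 33 + 5 = 38
Closest pair: A–C at 18.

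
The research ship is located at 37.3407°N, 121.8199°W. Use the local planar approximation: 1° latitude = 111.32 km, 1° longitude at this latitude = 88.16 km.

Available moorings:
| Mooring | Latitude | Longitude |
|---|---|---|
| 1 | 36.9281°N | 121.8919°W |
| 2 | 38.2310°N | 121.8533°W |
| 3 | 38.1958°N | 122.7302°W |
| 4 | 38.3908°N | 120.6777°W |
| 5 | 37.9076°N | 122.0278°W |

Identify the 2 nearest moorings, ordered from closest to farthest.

1, 5

Distances from 37.3407°N, 121.8199°W:
1: √((-0.4126·111.32)² + (-0.0720·88.16)²) = √(2109.622956 + 40.291010) = 46.3672 km
2: √((0.8903·111.32)² + (-0.0334·88.16)²) = √(9822.434514 + 8.670339) = 99.1519 km
3: √((0.8551·111.32)² + (-0.9103·88.16)²) = √(9061.085078 + 6440.391208) = 124.5049 km
4: √((1.0501·111.32)² + (1.1422·88.16)²) = √(13664.939470 + 10139.755306) = 154.2877 km
5: √((0.5669·111.32)² + (-0.2079·88.16)²) = √(3982.532323 + 335.932593) = 65.7150 km
Sorted: 1 (46.3672 km) < 5 (65.7150 km) < 2 (99.1519 km) < 3 (124.5049 km) < …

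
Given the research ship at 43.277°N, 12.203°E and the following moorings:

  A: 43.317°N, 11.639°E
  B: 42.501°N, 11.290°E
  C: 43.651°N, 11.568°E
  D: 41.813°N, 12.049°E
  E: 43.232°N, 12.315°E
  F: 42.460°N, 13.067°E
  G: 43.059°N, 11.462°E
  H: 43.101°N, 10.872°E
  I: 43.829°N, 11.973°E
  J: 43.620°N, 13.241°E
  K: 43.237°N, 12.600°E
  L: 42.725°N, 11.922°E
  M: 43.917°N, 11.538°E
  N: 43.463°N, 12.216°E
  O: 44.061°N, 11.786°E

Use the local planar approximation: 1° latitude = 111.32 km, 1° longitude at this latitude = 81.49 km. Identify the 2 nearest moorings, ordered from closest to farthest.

Distances from 43.277°N, 12.203°E:
A: 46.176 km
B: 114.007 km
C: 66.416 km
D: 163.455 km
E: 10.411 km
F: 115.017 km
G: 65.078 km
H: 110.219 km
I: 64.243 km
J: 92.805 km
K: 32.657 km
L: 65.577 km
M: 89.512 km
N: 20.733 km
O: 93.657 km
Sorted: E (10.411 km) < N (20.733 km) < K (32.657 km) < A (46.176 km) < …

E, N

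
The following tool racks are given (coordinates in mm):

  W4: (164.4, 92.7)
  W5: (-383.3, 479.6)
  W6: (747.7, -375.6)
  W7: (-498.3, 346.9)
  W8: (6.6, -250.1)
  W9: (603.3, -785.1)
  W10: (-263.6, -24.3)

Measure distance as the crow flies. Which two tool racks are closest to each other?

W5 and W7

Pairwise distances:
W4–W5: √((-547.7)² + (386.9)²) = √(299975.290 + 149691.610) = 670.6 mm
W4–W6: √((583.3)² + (-468.3)²) = √(340238.890 + 219304.890) = 748.0 mm
W4–W7: √((-662.7)² + (254.2)²) = √(439171.290 + 64617.640) = 709.8 mm
W4–W8: √((-157.8)² + (-342.8)²) = √(24900.840 + 117511.840) = 377.4 mm
W4–W9: √((438.9)² + (-877.8)²) = √(192633.210 + 770532.840) = 981.4 mm
W4–W10: √((-428.0)² + (-117.0)²) = √(183184.000 + 13689.000) = 443.7 mm
W5–W6: √((1131.0)² + (-855.2)²) = √(1279161.000 + 731367.040) = 1417.9 mm
W5–W7: √((-115.0)² + (-132.7)²) = √(13225.000 + 17609.290) = 175.6 mm
W5–W8: √((389.9)² + (-729.7)²) = √(152022.010 + 532462.090) = 827.3 mm
W5–W9: √((986.6)² + (-1264.7)²) = √(973379.560 + 1599466.090) = 1604.0 mm
W5–W10: √((119.7)² + (-503.9)²) = √(14328.090 + 253915.210) = 517.9 mm
W6–W7: √((-1246.0)² + (722.5)²) = √(1552516.000 + 522006.250) = 1440.3 mm
W6–W8: √((-741.1)² + (125.5)²) = √(549229.210 + 15750.250) = 751.7 mm
W6–W9: √((-144.4)² + (-409.5)²) = √(20851.360 + 167690.250) = 434.2 mm
W6–W10: √((-1011.3)² + (351.3)²) = √(1022727.690 + 123411.690) = 1070.6 mm
W7–W8: √((504.9)² + (-597.0)²) = √(254924.010 + 356409.000) = 781.9 mm
W7–W9: √((1101.6)² + (-1132.0)²) = √(1213522.560 + 1281424.000) = 1579.5 mm
W7–W10: √((234.7)² + (-371.2)²) = √(55084.090 + 137789.440) = 439.2 mm
W8–W9: √((596.7)² + (-535.0)²) = √(356050.890 + 286225.000) = 801.4 mm
W8–W10: √((-270.2)² + (225.8)²) = √(73008.040 + 50985.640) = 352.1 mm
W9–W10: √((-866.9)² + (760.8)²) = √(751515.610 + 578816.640) = 1153.4 mm
Closest pair: W5–W7 at 175.6 mm.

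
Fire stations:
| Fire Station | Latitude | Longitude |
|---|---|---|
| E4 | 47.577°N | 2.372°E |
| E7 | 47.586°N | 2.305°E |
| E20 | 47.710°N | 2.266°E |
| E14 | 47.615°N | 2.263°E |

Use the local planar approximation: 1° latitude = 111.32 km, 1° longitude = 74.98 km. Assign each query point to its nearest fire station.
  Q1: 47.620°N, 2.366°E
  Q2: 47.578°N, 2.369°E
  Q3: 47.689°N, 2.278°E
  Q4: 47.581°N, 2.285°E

Q1 at 47.620°N, 2.366°E:
  E4: 4.808 km
  E7: 5.937 km
  E20: 12.514 km
  E14: 7.743 km
  → nearest: E4 (4.808 km)
Q2 at 47.578°N, 2.369°E:
  E4: 0.251 km
  E7: 4.881 km
  E20: 16.600 km
  E14: 8.952 km
  → nearest: E4 (0.251 km)
Q3 at 47.689°N, 2.278°E:
  E4: 14.322 km
  E7: 11.643 km
  E20: 2.505 km
  E14: 8.314 km
  → nearest: E20 (2.505 km)
Q4 at 47.581°N, 2.285°E:
  E4: 6.538 km
  E7: 1.600 km
  E20: 14.431 km
  E14: 4.129 km
  → nearest: E7 (1.600 km)

Q1→E4; Q2→E4; Q3→E20; Q4→E7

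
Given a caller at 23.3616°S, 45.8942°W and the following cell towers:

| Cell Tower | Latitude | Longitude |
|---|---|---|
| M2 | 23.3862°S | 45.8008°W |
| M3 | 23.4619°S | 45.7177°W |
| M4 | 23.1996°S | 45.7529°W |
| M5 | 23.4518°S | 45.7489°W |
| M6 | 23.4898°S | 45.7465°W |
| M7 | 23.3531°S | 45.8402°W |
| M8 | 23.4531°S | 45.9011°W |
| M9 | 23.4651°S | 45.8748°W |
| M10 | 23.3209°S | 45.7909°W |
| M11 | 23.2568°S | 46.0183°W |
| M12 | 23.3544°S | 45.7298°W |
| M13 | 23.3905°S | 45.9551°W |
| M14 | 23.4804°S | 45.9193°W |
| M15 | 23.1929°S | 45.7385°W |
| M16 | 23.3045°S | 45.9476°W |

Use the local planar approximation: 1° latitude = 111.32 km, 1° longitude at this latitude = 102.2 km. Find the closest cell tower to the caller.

M7

Distances from 23.3616°S, 45.8942°W:
M2: √((-0.0246·111.32)² + (0.0934·102.2)²) = √(7.499229 + 91.116188) = 9.9305 km
M3: √((-0.1003·111.32)² + (0.1765·102.2)²) = √(124.666068 + 325.380267) = 21.2143 km
M4: √((0.1620·111.32)² + (0.1413·102.2)²) = √(325.219385 + 208.538438) = 23.1032 km
M5: √((-0.0902·111.32)² + (0.1453·102.2)²) = √(100.822966 + 220.512402) = 17.9258 km
M6: √((-0.1282·111.32)² + (0.1477·102.2)²) = √(203.667834 + 227.857214) = 20.7732 km
M7: √((0.0085·111.32)² + (0.0540·102.2)²) = √(0.895332 + 30.457153) = 5.5993 km
M8: √((-0.0915·111.32)² + (-0.0069·102.2)²) = √(103.750114 + 0.497279) = 10.2102 km
M9: √((-0.1035·111.32)² + (0.0194·102.2)²) = √(132.747727 + 3.931020) = 11.6910 km
M10: √((0.0407·111.32)² + (0.1033·102.2)²) = √(20.527460 + 111.455739) = 11.4884 km
M11: √((0.1048·111.32)² + (-0.1241·102.2)²) = √(136.103396 + 160.858996) = 17.2326 km
M12: √((0.0072·111.32)² + (0.1644·102.2)²) = √(0.642409 + 282.296451) = 16.8208 km
M13: √((-0.0289·111.32)² + (-0.0609·102.2)²) = √(10.350041 + 38.737927) = 7.0063 km
M14: √((-0.1188·111.32)² + (-0.0251·102.2)²) = √(174.895758 + 6.580354) = 13.4713 km
M15: √((0.1687·111.32)² + (0.1557·102.2)²) = √(352.676531 + 253.208929) = 24.6147 km
M16: √((0.0571·111.32)² + (-0.0534·102.2)²) = √(40.403465 + 29.784088) = 8.3778 km
Minimum: M7 at 5.5993 km.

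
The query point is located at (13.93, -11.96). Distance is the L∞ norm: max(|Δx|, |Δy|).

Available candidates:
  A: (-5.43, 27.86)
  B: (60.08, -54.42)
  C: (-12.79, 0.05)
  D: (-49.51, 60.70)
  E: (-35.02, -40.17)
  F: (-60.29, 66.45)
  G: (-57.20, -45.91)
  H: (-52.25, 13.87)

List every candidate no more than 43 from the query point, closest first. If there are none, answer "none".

C, A

Distances from (13.93, -11.96):
A: max(|-19.36|, |39.82|) = 39.82
B: max(|46.15|, |-42.46|) = 46.15
C: max(|-26.72|, |12.01|) = 26.72
D: max(|-63.44|, |72.66|) = 72.66
E: max(|-48.95|, |-28.21|) = 48.95
F: max(|-74.22|, |78.41|) = 78.41
G: max(|-71.13|, |-33.95|) = 71.13
H: max(|-66.18|, |25.83|) = 66.18
Threshold 43: C (26.72), A (39.82) are within range.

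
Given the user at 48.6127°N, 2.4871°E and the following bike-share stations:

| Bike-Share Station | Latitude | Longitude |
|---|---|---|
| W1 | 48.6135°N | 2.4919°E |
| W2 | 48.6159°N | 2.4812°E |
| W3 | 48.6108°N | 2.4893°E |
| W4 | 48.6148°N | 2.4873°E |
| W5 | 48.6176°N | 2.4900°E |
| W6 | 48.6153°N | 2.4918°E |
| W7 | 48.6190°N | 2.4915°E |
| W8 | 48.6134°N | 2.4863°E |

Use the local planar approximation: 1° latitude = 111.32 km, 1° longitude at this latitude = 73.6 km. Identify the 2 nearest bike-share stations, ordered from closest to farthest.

Distances from 48.6127°N, 2.4871°E:
W1: √((0.0008·111.32)² + (0.0048·73.6)²) = √(0.007931 + 0.124807) = 0.3643 km
W2: √((0.0032·111.32)² + (-0.0059·73.6)²) = √(0.126896 + 0.188564) = 0.5617 km
W3: √((-0.0019·111.32)² + (0.0022·73.6)²) = √(0.044736 + 0.026218) = 0.2664 km
W4: √((0.0021·111.32)² + (0.0002·73.6)²) = √(0.054649 + 0.000217) = 0.2342 km
W5: √((0.0049·111.32)² + (0.0029·73.6)²) = √(0.297535 + 0.045557) = 0.5857 km
W6: √((0.0026·111.32)² + (0.0047·73.6)²) = √(0.083771 + 0.119661) = 0.4510 km
W7: √((0.0063·111.32)² + (0.0044·73.6)²) = √(0.491844 + 0.104872) = 0.7725 km
W8: √((0.0007·111.32)² + (-0.0008·73.6)²) = √(0.006072 + 0.003467) = 0.0977 km
Sorted: W8 (0.0977 km) < W4 (0.2342 km) < W3 (0.2664 km) < W1 (0.3643 km) < …

W8, W4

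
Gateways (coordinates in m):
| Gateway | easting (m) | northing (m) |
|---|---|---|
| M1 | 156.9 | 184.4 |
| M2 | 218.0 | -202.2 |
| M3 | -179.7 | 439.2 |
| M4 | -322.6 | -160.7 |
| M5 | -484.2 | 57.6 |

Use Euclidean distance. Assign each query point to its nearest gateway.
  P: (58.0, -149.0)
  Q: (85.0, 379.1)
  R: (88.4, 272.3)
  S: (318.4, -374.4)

P→M2; Q→M1; R→M1; S→M2

P at (58.0, -149.0):
  M1: √((98.9)² + (333.4)²) = √(9781.210 + 111155.560) = 347.8 m
  M2: √((160.0)² + (-53.2)²) = √(25600.000 + 2830.240) = 168.6 m
  M3: √((-237.7)² + (588.2)²) = √(56501.290 + 345979.240) = 634.4 m
  M4: √((-380.6)² + (-11.7)²) = √(144856.360 + 136.890) = 380.8 m
  M5: √((-542.2)² + (206.6)²) = √(293980.840 + 42683.560) = 580.2 m
  → nearest: M2 (168.6 m)
Q at (85.0, 379.1):
  M1: √((71.9)² + (-194.7)²) = √(5169.610 + 37908.090) = 207.6 m
  M2: √((133.0)² + (-581.3)²) = √(17689.000 + 337909.690) = 596.3 m
  M3: √((-264.7)² + (60.1)²) = √(70066.090 + 3612.010) = 271.4 m
  M4: √((-407.6)² + (-539.8)²) = √(166137.760 + 291384.040) = 676.4 m
  M5: √((-569.2)² + (-321.5)²) = √(323988.640 + 103362.250) = 653.7 m
  → nearest: M1 (207.6 m)
R at (88.4, 272.3):
  M1: √((68.5)² + (-87.9)²) = √(4692.250 + 7726.410) = 111.4 m
  M2: √((129.6)² + (-474.5)²) = √(16796.160 + 225150.250) = 491.9 m
  M3: √((-268.1)² + (166.9)²) = √(71877.610 + 27855.610) = 315.8 m
  M4: √((-411.0)² + (-433.0)²) = √(168921.000 + 187489.000) = 597.0 m
  M5: √((-572.6)² + (-214.7)²) = √(327870.760 + 46096.090) = 611.5 m
  → nearest: M1 (111.4 m)
S at (318.4, -374.4):
  M1: √((-161.5)² + (558.8)²) = √(26082.250 + 312257.440) = 581.7 m
  M2: √((-100.4)² + (172.2)²) = √(10080.160 + 29652.840) = 199.3 m
  M3: √((-498.1)² + (813.6)²) = √(248103.610 + 661944.960) = 954.0 m
  M4: √((-641.0)² + (213.7)²) = √(410881.000 + 45667.690) = 675.7 m
  M5: √((-802.6)² + (432.0)²) = √(644166.760 + 186624.000) = 911.5 m
  → nearest: M2 (199.3 m)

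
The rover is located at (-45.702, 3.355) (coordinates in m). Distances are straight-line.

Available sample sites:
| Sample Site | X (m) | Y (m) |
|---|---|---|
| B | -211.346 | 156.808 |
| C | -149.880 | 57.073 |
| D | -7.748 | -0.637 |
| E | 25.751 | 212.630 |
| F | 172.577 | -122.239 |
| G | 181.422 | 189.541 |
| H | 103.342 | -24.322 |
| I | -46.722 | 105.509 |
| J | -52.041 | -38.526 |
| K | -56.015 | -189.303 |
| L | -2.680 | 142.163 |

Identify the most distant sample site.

Distances from (-45.702, 3.355):
B: √((-165.644)² + (153.453)²) = √(27437.93474 + 23547.82321) = 225.800 m
C: √((-104.178)² + (53.718)²) = √(10853.05568 + 2885.62352) = 117.212 m
D: √((37.954)² + (-3.992)²) = √(1440.50612 + 15.93606) = 38.163 m
E: √((71.453)² + (209.275)²) = √(5105.53121 + 43796.02563) = 221.137 m
F: √((218.279)² + (-125.594)²) = √(47645.72184 + 15773.85284) = 251.832 m
G: √((227.124)² + (186.186)²) = √(51585.31138 + 34665.22660) = 293.684 m
H: √((149.044)² + (-27.677)²) = √(22214.11394 + 766.01633) = 151.592 m
I: √((-1.020)² + (102.154)²) = √(1.04040 + 10435.43972) = 102.159 m
J: √((-6.339)² + (-41.881)²) = √(40.18292 + 1754.01816) = 42.358 m
K: √((-10.313)² + (-192.658)²) = √(106.35797 + 37117.10496) = 192.934 m
L: √((43.022)² + (138.808)²) = √(1850.89248 + 19267.66086) = 145.322 m
Maximum: G at 293.684 m.

G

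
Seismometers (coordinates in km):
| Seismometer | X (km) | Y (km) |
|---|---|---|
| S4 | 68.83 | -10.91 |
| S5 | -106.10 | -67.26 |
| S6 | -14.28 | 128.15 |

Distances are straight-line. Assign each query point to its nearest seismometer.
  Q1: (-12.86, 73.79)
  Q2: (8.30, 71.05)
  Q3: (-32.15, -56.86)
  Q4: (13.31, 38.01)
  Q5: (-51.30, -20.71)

Q1→S6; Q2→S6; Q3→S5; Q4→S4; Q5→S5

Q1 at (-12.86, 73.79):
  S4: 117.67 km
  S5: 169.08 km
  S6: 54.38 km
  → nearest: S6 (54.38 km)
Q2 at (8.30, 71.05):
  S4: 101.89 km
  S5: 179.49 km
  S6: 61.40 km
  → nearest: S6 (61.40 km)
Q3 at (-32.15, -56.86):
  S4: 110.94 km
  S5: 74.68 km
  S6: 185.87 km
  → nearest: S5 (74.68 km)
Q4 at (13.31, 38.01):
  S4: 74.00 km
  S5: 159.19 km
  S6: 94.27 km
  → nearest: S4 (74.00 km)
Q5 at (-51.30, -20.71):
  S4: 120.53 km
  S5: 71.90 km
  S6: 153.39 km
  → nearest: S5 (71.90 km)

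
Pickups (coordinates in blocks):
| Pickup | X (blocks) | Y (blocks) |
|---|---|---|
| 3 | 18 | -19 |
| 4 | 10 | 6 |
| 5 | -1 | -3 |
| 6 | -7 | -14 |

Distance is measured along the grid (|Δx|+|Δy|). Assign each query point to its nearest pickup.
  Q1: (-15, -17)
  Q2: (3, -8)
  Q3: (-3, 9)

Q1 at (-15, -17):
  3: |33| + |-2| = 33 + 2 = 35 blocks
  4: |25| + |23| = 25 + 23 = 48 blocks
  5: |14| + |14| = 14 + 14 = 28 blocks
  6: |8| + |3| = 8 + 3 = 11 blocks
  → nearest: 6 (11 blocks)
Q2 at (3, -8):
  3: |15| + |-11| = 15 + 11 = 26 blocks
  4: |7| + |14| = 7 + 14 = 21 blocks
  5: |-4| + |5| = 4 + 5 = 9 blocks
  6: |-10| + |-6| = 10 + 6 = 16 blocks
  → nearest: 5 (9 blocks)
Q3 at (-3, 9):
  3: |21| + |-28| = 21 + 28 = 49 blocks
  4: |13| + |-3| = 13 + 3 = 16 blocks
  5: |2| + |-12| = 2 + 12 = 14 blocks
  6: |-4| + |-23| = 4 + 23 = 27 blocks
  → nearest: 5 (14 blocks)

Q1→6; Q2→5; Q3→5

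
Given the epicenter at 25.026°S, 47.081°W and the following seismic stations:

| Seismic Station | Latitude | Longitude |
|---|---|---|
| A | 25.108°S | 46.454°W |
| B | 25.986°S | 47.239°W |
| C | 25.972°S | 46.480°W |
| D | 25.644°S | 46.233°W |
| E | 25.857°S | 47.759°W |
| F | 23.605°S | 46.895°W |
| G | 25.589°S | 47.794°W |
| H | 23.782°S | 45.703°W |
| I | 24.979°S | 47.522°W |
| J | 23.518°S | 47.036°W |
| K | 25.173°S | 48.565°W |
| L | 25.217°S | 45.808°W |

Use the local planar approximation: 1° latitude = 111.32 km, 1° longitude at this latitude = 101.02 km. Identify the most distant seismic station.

H

Distances from 25.026°S, 47.081°W:
A: √((-0.082·111.32)² + (0.627·101.02)²) = √(83.32477 + 4011.89733) = 63.994 km
B: √((-0.960·111.32)² + (-0.158·101.02)²) = √(11420.59844 + 254.75863) = 108.053 km
C: √((-0.946·111.32)² + (0.601·101.02)²) = √(11089.92651 + 3686.07080) = 121.557 km
D: √((-0.618·111.32)² + (0.848·101.02)²) = √(4732.85659 + 7338.48537) = 109.870 km
E: √((-0.831·111.32)² + (-0.678·101.02)²) = √(8557.53025 + 4691.09379) = 115.103 km
F: √((1.421·111.32)² + (0.186·101.02)²) = √(25022.72201 + 353.05358) = 159.298 km
G: √((-0.563·111.32)² + (-0.713·101.02)²) = √(3927.92498 + 5187.92618) = 95.477 km
H: √((1.244·111.32)² + (1.378·101.02)²) = √(19177.28648 + 19378.18793) = 196.355 km
I: √((0.047·111.32)² + (-0.441·101.02)²) = √(27.37424 + 1984.68646) = 44.856 km
J: √((1.508·111.32)² + (0.045·101.02)²) = √(28180.52491 + 20.66521) = 167.932 km
K: √((-0.147·111.32)² + (-1.484·101.02)²) = √(267.78181 + 22474.11145) = 150.804 km
L: √((-0.191·111.32)² + (1.273·101.02)²) = √(452.07775 + 16537.56391) = 130.344 km
Maximum: H at 196.355 km.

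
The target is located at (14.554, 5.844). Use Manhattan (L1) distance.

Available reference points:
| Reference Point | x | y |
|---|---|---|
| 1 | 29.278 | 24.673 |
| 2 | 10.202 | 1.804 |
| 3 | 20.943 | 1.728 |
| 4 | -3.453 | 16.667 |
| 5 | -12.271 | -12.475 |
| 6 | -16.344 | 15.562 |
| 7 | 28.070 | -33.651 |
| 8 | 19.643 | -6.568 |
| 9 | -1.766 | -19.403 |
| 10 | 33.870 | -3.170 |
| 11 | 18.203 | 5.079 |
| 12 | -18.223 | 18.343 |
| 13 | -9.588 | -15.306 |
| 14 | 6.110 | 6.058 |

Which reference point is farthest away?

7

Distances from (14.554, 5.844):
1: |14.724| + |18.829| = 14.724 + 18.829 = 33.553
2: |-4.352| + |-4.040| = 4.352 + 4.040 = 8.392
3: |6.389| + |-4.116| = 6.389 + 4.116 = 10.505
4: |-18.007| + |10.823| = 18.007 + 10.823 = 28.830
5: |-26.825| + |-18.319| = 26.825 + 18.319 = 45.144
6: |-30.898| + |9.718| = 30.898 + 9.718 = 40.616
7: |13.516| + |-39.495| = 13.516 + 39.495 = 53.011
8: |5.089| + |-12.412| = 5.089 + 12.412 = 17.501
9: |-16.320| + |-25.247| = 16.320 + 25.247 = 41.567
10: |19.316| + |-9.014| = 19.316 + 9.014 = 28.330
11: |3.649| + |-0.765| = 3.649 + 0.765 = 4.414
12: |-32.777| + |12.499| = 32.777 + 12.499 = 45.276
13: |-24.142| + |-21.150| = 24.142 + 21.150 = 45.292
14: |-8.444| + |0.214| = 8.444 + 0.214 = 8.658
Maximum: 7 at 53.011.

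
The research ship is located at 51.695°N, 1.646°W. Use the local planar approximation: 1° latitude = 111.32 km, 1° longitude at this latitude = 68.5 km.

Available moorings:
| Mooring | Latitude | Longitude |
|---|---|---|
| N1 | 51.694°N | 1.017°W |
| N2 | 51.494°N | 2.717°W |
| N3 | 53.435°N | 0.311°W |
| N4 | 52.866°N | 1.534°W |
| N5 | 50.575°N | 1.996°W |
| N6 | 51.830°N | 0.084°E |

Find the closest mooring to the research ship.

Distances from 51.695°N, 1.646°W:
N1: 43.087 km
N2: 76.700 km
N3: 214.199 km
N4: 130.581 km
N5: 126.963 km
N6: 119.454 km
Minimum: N1 at 43.087 km.

N1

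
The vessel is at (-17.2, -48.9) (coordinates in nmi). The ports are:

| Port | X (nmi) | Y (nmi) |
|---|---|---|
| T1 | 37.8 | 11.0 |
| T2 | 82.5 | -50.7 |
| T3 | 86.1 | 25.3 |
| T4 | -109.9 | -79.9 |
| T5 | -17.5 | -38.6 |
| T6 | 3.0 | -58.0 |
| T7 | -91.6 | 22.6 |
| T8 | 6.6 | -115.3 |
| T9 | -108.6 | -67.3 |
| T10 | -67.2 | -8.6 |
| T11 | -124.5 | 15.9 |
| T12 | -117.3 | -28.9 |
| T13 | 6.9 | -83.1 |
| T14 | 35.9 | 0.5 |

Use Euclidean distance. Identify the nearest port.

T5

Distances from (-17.2, -48.9):
T1: 81.3 nmi
T2: 99.7 nmi
T3: 127.2 nmi
T4: 97.7 nmi
T5: 10.3 nmi
T6: 22.2 nmi
T7: 103.2 nmi
T8: 70.5 nmi
T9: 93.2 nmi
T10: 64.2 nmi
T11: 125.3 nmi
T12: 102.1 nmi
T13: 41.8 nmi
T14: 72.5 nmi
Minimum: T5 at 10.3 nmi.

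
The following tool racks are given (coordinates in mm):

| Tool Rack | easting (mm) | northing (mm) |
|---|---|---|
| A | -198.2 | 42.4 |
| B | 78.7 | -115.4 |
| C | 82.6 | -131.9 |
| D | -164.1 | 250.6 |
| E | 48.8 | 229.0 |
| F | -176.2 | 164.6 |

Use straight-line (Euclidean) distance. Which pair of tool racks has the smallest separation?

Pairwise distances:
A–B: √((276.9)² + (-157.8)²) = √(76673.610 + 24900.840) = 318.7 mm
A–C: √((280.8)² + (-174.3)²) = √(78848.640 + 30380.490) = 330.5 mm
A–D: √((34.1)² + (208.2)²) = √(1162.810 + 43347.240) = 211.0 mm
A–E: √((247.0)² + (186.6)²) = √(61009.000 + 34819.560) = 309.6 mm
A–F: √((22.0)² + (122.2)²) = √(484.000 + 14932.840) = 124.2 mm
B–C: √((3.9)² + (-16.5)²) = √(15.210 + 272.250) = 17.0 mm
B–D: √((-242.8)² + (366.0)²) = √(58951.840 + 133956.000) = 439.2 mm
B–E: √((-29.9)² + (344.4)²) = √(894.010 + 118611.360) = 345.7 mm
B–F: √((-254.9)² + (280.0)²) = √(64974.010 + 78400.000) = 378.6 mm
C–D: √((-246.7)² + (382.5)²) = √(60860.890 + 146306.250) = 455.2 mm
C–E: √((-33.8)² + (360.9)²) = √(1142.440 + 130248.810) = 362.5 mm
C–F: √((-258.8)² + (296.5)²) = √(66977.440 + 87912.250) = 393.6 mm
D–E: √((212.9)² + (-21.6)²) = √(45326.410 + 466.560) = 214.0 mm
D–F: √((-12.1)² + (-86.0)²) = √(146.410 + 7396.000) = 86.8 mm
E–F: √((-225.0)² + (-64.4)²) = √(50625.000 + 4147.360) = 234.0 mm
Closest pair: B–C at 17.0 mm.

B and C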